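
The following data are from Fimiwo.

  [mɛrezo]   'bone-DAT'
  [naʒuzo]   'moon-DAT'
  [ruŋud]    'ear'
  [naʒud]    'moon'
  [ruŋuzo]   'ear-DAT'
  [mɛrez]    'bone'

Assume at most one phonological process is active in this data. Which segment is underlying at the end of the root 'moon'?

'moon' shows [z] ~ [d] at the end of the stem ([naʒuzo] vs [naʒud]).
Compare 'bone', with invariant [z] in [mɛrezo] and [mɛrez]: an analysis with underlying /z/ and a rule producing [d] in isolation would wrongly predict alternation here too.
So /d/ is underlying, and a rule of intervocalic spirantization — voiced stops become fricatives between vowels — gives [z].

/d/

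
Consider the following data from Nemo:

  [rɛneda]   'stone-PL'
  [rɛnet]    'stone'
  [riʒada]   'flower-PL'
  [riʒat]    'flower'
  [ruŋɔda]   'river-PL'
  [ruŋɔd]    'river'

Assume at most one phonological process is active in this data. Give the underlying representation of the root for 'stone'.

The root 'stone' surfaces as [rɛneda] and [rɛnet], with a stem-final [d] ~ [t] alternation.
Compare 'river', with invariant [d] in [ruŋɔda] and [ruŋɔd]: an analysis with underlying /d/ and a rule producing [t] in isolation would wrongly predict alternation here too.
The alternation reflects intervocalic voicing: voiceless stops become voiced between vowels. /t/ is underlying.
Hence 'stone' is /rɛnet/ underlyingly.

/rɛnet/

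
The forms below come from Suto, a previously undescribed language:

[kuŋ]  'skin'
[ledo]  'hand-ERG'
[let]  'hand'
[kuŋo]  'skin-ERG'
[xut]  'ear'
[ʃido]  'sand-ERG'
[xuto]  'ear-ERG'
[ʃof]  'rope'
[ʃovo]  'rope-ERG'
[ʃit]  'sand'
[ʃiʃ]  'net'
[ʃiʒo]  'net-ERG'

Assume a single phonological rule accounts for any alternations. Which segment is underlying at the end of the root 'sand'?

/d/

The root 'sand' surfaces as [ʃit] and [ʃido], with a stem-final [t] ~ [d] alternation.
The stem 'ear' ([xut], [xuto]) shows [t] unchanged in both environments, so [t] cannot be basic with [d] derived before the ERG suffix.
The underlying segment must be /d/; voiced obstruents become voiceless word-finally, yielding [t] there.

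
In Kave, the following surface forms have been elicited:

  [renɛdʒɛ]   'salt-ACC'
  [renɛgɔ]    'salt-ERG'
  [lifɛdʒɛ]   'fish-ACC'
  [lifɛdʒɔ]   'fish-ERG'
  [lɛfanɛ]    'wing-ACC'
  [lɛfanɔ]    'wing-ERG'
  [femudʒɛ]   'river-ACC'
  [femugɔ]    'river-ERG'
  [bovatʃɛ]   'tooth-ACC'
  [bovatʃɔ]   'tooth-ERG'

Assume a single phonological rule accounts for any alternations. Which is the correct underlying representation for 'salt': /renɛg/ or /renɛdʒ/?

/renɛg/

The stem for 'salt' ends in [dʒ] in [renɛdʒɛ] but [g] in [renɛgɔ].
If /dʒ/ were underlying and a rule turned it into [g] before the ERG suffix, 'fish' would also alternate; but it has [dʒ] in both [lifɛdʒɛ] and [lifɛdʒɔ].
Therefore /g/ is basic and [dʒ] is derived by palatalization before a front vowel (/g/ becomes palato-alveolar [dʒ] before a front vowel).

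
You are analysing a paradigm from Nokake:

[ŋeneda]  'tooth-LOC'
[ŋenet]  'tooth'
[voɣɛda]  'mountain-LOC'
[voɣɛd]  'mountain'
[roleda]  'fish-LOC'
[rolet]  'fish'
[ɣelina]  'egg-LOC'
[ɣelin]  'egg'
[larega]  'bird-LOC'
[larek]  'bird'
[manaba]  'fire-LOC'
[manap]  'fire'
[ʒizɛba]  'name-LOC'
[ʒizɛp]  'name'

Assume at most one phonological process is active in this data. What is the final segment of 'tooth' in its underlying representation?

'tooth' shows [d] ~ [t] at the end of the stem ([ŋeneda] vs [ŋenet]).
The stem 'mountain' ([voɣɛda], [voɣɛd]) shows [d] unchanged in both environments, so [d] cannot be basic with [t] derived in isolation.
Therefore /t/ is basic and [d] is derived by intervocalic voicing (voiceless stops become voiced between vowels).

/t/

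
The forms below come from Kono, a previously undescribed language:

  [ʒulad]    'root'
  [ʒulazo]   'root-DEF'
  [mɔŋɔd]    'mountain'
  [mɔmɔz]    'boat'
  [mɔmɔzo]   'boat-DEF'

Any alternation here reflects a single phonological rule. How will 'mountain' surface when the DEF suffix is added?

[mɔŋɔzo]

The stem for 'root' ends in [d] in [ʒulad] but [z] in [ʒulazo].
The stem 'boat' ([mɔmɔz], [mɔmɔzo]) shows [z] unchanged in both environments, so [z] cannot be basic with [d] derived in isolation.
The underlying segment must be /d/; voiced stops become fricatives between vowels, yielding [z] there.
From [mɔŋɔd] the stem 'mountain' is /mɔŋɔd/; between vowels this yields [mɔŋɔzo].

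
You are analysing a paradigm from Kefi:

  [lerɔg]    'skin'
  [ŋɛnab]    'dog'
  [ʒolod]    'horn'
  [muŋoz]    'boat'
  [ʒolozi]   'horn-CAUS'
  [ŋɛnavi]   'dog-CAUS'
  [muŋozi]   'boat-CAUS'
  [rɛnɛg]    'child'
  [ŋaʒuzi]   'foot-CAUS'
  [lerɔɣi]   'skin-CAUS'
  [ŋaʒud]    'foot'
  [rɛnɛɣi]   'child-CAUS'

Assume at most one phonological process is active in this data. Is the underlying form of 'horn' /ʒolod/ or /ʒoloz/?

In [ʒolod] and [ʒolozi] the final segment of 'horn' alternates: [d] ~ [z].
The stem 'boat' ([muŋoz], [muŋozi]) shows [z] unchanged in both environments, so [z] cannot be basic with [d] derived in isolation.
So /d/ is underlying, and a rule of intervocalic spirantization — voiced stops become fricatives between vowels — gives [z].

/ʒolod/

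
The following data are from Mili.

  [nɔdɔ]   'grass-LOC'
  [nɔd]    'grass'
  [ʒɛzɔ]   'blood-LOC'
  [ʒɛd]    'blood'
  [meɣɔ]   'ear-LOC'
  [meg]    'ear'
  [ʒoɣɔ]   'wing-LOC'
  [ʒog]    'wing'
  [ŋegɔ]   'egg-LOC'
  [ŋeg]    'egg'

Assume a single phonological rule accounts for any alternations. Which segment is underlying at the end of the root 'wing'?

/ɣ/

'wing' shows [ɣ] ~ [g] at the end of the stem ([ʒoɣɔ] vs [ʒog]).
If /g/ were underlying and a rule turned it into [ɣ] before the LOC suffix, 'egg' would also alternate; but it has [g] in both [ŋegɔ] and [ŋeg].
The underlying segment must be /ɣ/; voiced fricatives become stops word-finally, yielding [g] there.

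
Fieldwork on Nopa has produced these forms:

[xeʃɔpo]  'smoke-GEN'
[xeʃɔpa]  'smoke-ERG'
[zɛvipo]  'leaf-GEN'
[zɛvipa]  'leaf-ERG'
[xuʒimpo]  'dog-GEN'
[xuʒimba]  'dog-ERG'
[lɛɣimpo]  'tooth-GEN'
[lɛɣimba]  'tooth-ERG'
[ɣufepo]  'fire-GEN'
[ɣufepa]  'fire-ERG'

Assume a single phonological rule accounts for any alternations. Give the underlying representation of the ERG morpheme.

/-ba/

The ERG morpheme has two allomorphs, [-ba] and [-pa].
By contrast the GEN suffix keeps its initial [p] throughout — that segment must be underlying.
So the underlying form is /-ba/, and voiced stops become voiceless after a vowel.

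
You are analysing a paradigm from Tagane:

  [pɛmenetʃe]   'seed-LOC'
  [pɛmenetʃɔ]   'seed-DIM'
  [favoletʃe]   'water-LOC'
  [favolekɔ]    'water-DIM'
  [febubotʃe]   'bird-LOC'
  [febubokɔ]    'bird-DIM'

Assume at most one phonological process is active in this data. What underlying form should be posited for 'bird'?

The stem for 'bird' ends in [tʃ] in [febubotʃe] but [k] in [febubokɔ].
Compare 'seed', with invariant [tʃ] in [pɛmenetʃe] and [pɛmenetʃɔ]: an analysis with underlying /tʃ/ and a rule producing [k] before the DIM suffix would wrongly predict alternation here too.
So /k/ is underlying, and a rule of palatalization before a front vowel — /k/ becomes palato-alveolar [tʃ] before a front vowel — gives [tʃ].
Hence 'bird' is /febubok/ underlyingly.

/febubok/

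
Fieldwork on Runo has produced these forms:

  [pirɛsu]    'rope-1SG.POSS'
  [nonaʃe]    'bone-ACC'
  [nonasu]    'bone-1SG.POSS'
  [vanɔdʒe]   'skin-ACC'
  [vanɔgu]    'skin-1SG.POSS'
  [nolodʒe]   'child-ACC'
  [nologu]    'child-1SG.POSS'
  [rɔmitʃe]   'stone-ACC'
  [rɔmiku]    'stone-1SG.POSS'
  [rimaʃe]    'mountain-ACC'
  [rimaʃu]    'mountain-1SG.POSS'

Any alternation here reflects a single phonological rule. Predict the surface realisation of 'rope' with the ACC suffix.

[pirɛʃe]

The root 'bone' surfaces as [nonaʃe] and [nonasu], with a stem-final [ʃ] ~ [s] alternation.
But 'mountain' keeps [ʃ] in both environments ([rimaʃe], [rimaʃu]), so there is no rule changing /ʃ/ to [s] before the 1SG.POSS suffix.
The underlying segment must be /s/; /k/, /g/ and /s/ become palato-alveolar [tʃ], [dʒ] and [ʃ] before a front vowel, yielding [ʃ] there.
From [pirɛsu] the stem 'rope' is /pirɛs/; before a front vowel this yields [pirɛʃe].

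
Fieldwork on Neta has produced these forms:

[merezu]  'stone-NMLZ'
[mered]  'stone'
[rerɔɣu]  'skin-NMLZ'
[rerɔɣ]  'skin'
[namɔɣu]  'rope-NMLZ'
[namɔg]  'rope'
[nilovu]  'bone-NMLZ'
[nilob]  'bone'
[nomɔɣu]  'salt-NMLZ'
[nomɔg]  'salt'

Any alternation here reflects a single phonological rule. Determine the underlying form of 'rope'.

/namɔg/

The root 'rope' surfaces as [namɔɣu] and [namɔg], with a stem-final [ɣ] ~ [g] alternation.
Compare 'skin', with invariant [ɣ] in [rerɔɣu] and [rerɔɣ]: an analysis with underlying /ɣ/ and a rule producing [g] in isolation would wrongly predict alternation here too.
Therefore /g/ is basic and [ɣ] is derived by intervocalic spirantization (voiced stops become fricatives between vowels).
So 'rope' = /namɔg/.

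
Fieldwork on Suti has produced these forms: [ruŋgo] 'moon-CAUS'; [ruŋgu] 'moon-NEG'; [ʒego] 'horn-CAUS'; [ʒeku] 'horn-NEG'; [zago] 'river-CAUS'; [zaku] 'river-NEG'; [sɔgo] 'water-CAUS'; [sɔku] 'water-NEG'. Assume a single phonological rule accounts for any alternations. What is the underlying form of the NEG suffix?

/-ku/

The NEG morpheme has two allomorphs, [-gu] and [-ku].
By contrast the CAUS suffix keeps its initial [g] throughout — that segment must be underlying.
The NEG suffix is therefore /-ku/ underlyingly, with post-nasal voicing: voiceless stops become voiced after a nasal.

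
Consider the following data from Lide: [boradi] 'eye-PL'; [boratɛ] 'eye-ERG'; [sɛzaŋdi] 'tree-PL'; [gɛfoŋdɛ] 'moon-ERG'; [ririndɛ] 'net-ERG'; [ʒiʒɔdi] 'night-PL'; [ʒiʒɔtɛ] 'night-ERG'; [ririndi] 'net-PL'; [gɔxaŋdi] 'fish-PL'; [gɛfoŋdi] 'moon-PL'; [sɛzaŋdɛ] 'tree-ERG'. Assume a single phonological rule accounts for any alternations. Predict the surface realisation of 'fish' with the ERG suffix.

[gɔxaŋdɛ]

The ERG suffix surfaces as [-dɛ] and [-tɛ], depending on the final segment of the stem.
The PL suffix, which begins with [d], is invariant after every stem; so [d] is not altered by any rule here.
So the underlying form is /-tɛ/, and voiceless stops become voiced after a nasal.
After 'fish', which ends in a nasal, the suffix surfaces as [-dɛ], giving [gɔxaŋdɛ].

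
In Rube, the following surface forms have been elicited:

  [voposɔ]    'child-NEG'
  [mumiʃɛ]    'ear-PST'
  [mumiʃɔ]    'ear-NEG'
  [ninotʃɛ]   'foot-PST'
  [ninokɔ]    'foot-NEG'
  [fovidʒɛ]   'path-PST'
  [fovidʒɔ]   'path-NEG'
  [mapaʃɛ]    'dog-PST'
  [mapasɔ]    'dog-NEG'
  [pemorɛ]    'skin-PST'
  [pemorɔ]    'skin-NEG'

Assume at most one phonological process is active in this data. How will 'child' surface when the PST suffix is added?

In [mapaʃɛ] and [mapasɔ] the final segment of 'dog' alternates: [ʃ] ~ [s].
If /ʃ/ were underlying and a rule turned it into [s] before the NEG suffix, 'ear' would also alternate; but it has [ʃ] in both [mumiʃɛ] and [mumiʃɔ].
The alternation reflects palatalization before a front vowel: /k/ and /s/ become palato-alveolar [tʃ] and [ʃ] before a front vowel. /s/ is underlying.
The one attested form of 'child', [voposɔ], shows underlying /vopos/. Applying the same rule before a front vowel gives [vopoʃɛ].

[vopoʃɛ]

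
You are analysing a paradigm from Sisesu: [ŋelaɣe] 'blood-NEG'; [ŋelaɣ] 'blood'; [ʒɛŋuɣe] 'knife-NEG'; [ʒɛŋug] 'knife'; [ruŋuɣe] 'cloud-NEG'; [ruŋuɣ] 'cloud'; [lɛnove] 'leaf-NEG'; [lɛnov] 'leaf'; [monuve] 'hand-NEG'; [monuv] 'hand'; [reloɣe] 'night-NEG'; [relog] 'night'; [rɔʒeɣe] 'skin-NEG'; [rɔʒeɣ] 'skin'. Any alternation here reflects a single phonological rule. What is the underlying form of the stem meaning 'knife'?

/ʒɛŋug/

The root 'knife' surfaces as [ʒɛŋuɣe] and [ʒɛŋug], with a stem-final [ɣ] ~ [g] alternation.
Compare 'skin', with invariant [ɣ] in [rɔʒeɣe] and [rɔʒeɣ]: an analysis with underlying /ɣ/ and a rule producing [g] in isolation would wrongly predict alternation here too.
The alternation reflects intervocalic spirantization: voiced stops become fricatives between vowels. /g/ is underlying.
So 'knife' = /ʒɛŋug/.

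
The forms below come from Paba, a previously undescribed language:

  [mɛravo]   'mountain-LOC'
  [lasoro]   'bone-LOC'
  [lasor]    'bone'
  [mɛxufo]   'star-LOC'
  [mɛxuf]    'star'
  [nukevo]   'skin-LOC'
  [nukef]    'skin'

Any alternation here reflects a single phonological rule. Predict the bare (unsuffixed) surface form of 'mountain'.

'skin' shows [v] ~ [f] at the end of the stem ([nukevo] vs [nukef]).
The stem 'star' ([mɛxufo], [mɛxuf]) shows [f] unchanged in both environments, so [f] cannot be basic with [v] derived before the LOC suffix.
Therefore /v/ is basic and [f] is derived by word-final obstruent devoicing (voiced obstruents become voiceless word-finally).
From [mɛravo] the stem 'mountain' is /mɛrav/; word-finally this yields [mɛraf].

[mɛraf]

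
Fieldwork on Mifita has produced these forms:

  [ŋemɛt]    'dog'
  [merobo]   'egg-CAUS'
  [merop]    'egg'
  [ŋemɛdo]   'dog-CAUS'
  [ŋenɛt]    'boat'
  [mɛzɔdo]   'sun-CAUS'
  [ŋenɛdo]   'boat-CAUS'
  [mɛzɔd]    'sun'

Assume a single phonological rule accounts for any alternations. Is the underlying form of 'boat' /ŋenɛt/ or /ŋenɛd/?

'boat' shows [d] ~ [t] at the end of the stem ([ŋenɛdo] vs [ŋenɛt]).
The stem 'sun' ([mɛzɔdo], [mɛzɔd]) shows [d] unchanged in both environments, so [d] cannot be basic with [t] derived in isolation.
The alternation reflects intervocalic voicing: voiceless stops become voiced between vowels. /t/ is underlying.

/ŋenɛt/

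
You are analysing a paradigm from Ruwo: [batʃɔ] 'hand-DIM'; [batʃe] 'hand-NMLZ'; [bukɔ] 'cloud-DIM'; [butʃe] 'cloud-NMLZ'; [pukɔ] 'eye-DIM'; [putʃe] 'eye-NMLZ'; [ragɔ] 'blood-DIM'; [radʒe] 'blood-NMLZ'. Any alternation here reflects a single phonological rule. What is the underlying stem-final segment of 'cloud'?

The stem for 'cloud' ends in [k] in [bukɔ] but [tʃ] in [butʃe].
If /tʃ/ were underlying and a rule turned it into [k] before the DIM suffix, 'hand' would also alternate; but it has [tʃ] in both [batʃɔ] and [batʃe].
The alternation reflects palatalization before a front vowel: /k/ and /g/ become palato-alveolar [tʃ] and [dʒ] before a front vowel. /k/ is underlying.

/k/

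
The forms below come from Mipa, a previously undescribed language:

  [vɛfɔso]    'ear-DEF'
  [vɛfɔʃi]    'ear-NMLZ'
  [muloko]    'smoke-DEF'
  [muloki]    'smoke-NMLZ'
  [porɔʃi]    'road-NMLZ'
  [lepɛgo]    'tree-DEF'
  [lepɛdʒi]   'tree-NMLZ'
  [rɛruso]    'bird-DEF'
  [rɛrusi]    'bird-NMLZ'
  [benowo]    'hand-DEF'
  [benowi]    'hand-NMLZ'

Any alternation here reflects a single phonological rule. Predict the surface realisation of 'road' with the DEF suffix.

[porɔso]

In [vɛfɔso] and [vɛfɔʃi] the final segment of 'ear' alternates: [s] ~ [ʃ].
Compare 'bird', with invariant [s] in [rɛruso] and [rɛrusi]: an analysis with underlying /s/ and a rule producing [ʃ] before the NMLZ suffix would wrongly predict alternation here too.
Therefore /ʃ/ is basic and [s] is derived by depalatalization (palato-alveolar /dʒ/ and /ʃ/ become [g] and [s] when no front vowel follows).
From [porɔʃi] the stem 'road' is /porɔʃ/; when no front vowel follows this yields [porɔso].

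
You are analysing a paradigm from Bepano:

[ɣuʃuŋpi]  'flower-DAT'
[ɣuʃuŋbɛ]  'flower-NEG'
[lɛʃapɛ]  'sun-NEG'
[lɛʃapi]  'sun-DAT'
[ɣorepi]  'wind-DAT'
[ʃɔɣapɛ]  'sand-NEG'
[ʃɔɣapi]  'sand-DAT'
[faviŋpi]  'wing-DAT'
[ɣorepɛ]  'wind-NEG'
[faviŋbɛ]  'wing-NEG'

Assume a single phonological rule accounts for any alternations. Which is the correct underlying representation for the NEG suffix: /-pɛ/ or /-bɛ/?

The NEG morpheme has two allomorphs, [-bɛ] and [-pɛ].
By contrast the DAT suffix keeps its initial [p] throughout — that segment must be underlying.
So the underlying form is /-bɛ/, and voiced stops become voiceless after a vowel.

/-bɛ/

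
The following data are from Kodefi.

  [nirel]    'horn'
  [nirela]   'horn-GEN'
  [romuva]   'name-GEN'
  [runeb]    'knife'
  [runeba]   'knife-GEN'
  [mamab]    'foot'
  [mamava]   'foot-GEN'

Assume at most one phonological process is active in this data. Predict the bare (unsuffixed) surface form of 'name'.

The stem for 'foot' ends in [b] in [mamab] but [v] in [mamava].
But 'knife' keeps [b] in both environments ([runeb], [runeba]), so there is no rule changing /b/ to [v] before the GEN suffix.
Therefore /v/ is basic and [b] is derived by word-final hardening (voiced fricatives become stops word-finally).
From [romuva] the stem 'name' is /romuv/; word-finally this yields [romub].

[romub]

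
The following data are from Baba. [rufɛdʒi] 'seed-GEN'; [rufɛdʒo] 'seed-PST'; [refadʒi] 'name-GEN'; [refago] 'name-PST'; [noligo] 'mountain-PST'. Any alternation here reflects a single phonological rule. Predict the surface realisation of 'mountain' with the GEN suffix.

[nolidʒi]

'name' shows [dʒ] ~ [g] at the end of the stem ([refadʒi] vs [refago]).
If /dʒ/ were underlying and a rule turned it into [g] before the PST suffix, 'seed' would also alternate; but it has [dʒ] in both [rufɛdʒi] and [rufɛdʒo].
The alternation reflects palatalization before a front vowel: /g/ becomes palato-alveolar [dʒ] before a front vowel. /g/ is underlying.
From [noligo] the stem 'mountain' is /nolig/; before a front vowel this yields [nolidʒi].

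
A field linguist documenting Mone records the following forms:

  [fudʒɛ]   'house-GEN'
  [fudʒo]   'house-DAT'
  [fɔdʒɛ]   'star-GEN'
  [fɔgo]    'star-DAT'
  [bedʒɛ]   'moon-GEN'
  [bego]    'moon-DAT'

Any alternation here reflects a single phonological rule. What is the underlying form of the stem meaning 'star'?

The root 'star' surfaces as [fɔdʒɛ] and [fɔgo], with a stem-final [dʒ] ~ [g] alternation.
The stem 'house' ([fudʒɛ], [fudʒo]) shows [dʒ] unchanged in both environments, so [dʒ] cannot be basic with [g] derived before the DAT suffix.
So /g/ is underlying, and a rule of palatalization before a front vowel — /g/ becomes palato-alveolar [dʒ] before a front vowel — gives [dʒ].

/fɔg/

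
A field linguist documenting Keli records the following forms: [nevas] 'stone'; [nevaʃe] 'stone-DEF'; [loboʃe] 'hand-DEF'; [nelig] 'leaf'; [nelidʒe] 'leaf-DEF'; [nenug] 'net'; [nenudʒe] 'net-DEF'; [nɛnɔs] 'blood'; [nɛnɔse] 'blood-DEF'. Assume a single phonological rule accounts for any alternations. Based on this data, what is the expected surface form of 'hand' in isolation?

[lobos]

The root 'stone' surfaces as [nevas] and [nevaʃe], with a stem-final [s] ~ [ʃ] alternation.
The stem 'blood' ([nɛnɔs], [nɛnɔse]) shows [s] unchanged in both environments, so [s] cannot be basic with [ʃ] derived before the DEF suffix.
So /ʃ/ is underlying, and a rule of depalatalization — palato-alveolar /dʒ/ and /ʃ/ become [g] and [s] when no front vowel follows — gives [s].
The one attested form of 'hand', [loboʃe], shows underlying /loboʃ/. Applying the same rule when no front vowel follows gives [lobos].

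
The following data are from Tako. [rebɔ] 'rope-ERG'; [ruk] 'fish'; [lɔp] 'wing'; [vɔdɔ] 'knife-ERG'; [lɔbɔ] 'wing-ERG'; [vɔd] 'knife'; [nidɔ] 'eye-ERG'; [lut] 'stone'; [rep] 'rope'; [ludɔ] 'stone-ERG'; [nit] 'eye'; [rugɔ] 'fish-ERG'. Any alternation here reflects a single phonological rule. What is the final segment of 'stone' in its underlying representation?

The root 'stone' surfaces as [ludɔ] and [lut], with a stem-final [d] ~ [t] alternation.
Compare 'knife', with invariant [d] in [vɔdɔ] and [vɔd]: an analysis with underlying /d/ and a rule producing [t] in isolation would wrongly predict alternation here too.
Therefore /t/ is basic and [d] is derived by intervocalic voicing (voiceless stops become voiced between vowels).

/t/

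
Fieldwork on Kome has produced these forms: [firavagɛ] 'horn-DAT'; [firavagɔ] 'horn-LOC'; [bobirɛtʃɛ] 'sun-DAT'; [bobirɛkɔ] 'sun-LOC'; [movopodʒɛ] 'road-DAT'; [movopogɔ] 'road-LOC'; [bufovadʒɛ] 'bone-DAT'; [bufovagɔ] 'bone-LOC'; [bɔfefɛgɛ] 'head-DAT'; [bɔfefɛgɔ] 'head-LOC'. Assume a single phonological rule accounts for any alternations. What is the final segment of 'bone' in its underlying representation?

/dʒ/

In [bufovadʒɛ] and [bufovagɔ] the final segment of 'bone' alternates: [dʒ] ~ [g].
The stem 'horn' ([firavagɛ], [firavagɔ]) shows [g] unchanged in both environments, so [g] cannot be basic with [dʒ] derived before the DAT suffix.
The underlying segment must be /dʒ/; palato-alveolar /tʃ/ and /dʒ/ become [k] and [g] when no front vowel follows, yielding [g] there.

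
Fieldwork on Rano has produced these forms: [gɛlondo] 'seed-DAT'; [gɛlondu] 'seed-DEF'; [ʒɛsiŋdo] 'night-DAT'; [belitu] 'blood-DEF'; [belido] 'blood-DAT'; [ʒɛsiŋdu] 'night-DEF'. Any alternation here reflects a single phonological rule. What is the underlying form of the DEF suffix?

The DEF morpheme has two allomorphs, [-du] and [-tu].
The DAT suffix, which begins with [d], is invariant after every stem; so [d] is not altered by any rule here.
The DEF suffix is therefore /-tu/ underlyingly, with post-nasal voicing: voiceless stops become voiced after a nasal.

/-tu/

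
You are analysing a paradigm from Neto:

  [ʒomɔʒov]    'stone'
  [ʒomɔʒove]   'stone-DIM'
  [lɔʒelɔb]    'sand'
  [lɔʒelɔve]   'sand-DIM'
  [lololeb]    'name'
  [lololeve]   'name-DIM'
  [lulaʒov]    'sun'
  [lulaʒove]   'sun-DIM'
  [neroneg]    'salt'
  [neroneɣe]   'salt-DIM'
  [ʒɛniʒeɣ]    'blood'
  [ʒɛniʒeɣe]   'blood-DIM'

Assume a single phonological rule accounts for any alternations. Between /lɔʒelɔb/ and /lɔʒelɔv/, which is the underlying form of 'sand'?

/lɔʒelɔb/

In [lɔʒelɔb] and [lɔʒelɔve] the final segment of 'sand' alternates: [b] ~ [v].
The stem 'stone' ([ʒomɔʒov], [ʒomɔʒove]) shows [v] unchanged in both environments, so [v] cannot be basic with [b] derived in isolation.
So /b/ is underlying, and a rule of intervocalic spirantization — voiced stops become fricatives between vowels — gives [v].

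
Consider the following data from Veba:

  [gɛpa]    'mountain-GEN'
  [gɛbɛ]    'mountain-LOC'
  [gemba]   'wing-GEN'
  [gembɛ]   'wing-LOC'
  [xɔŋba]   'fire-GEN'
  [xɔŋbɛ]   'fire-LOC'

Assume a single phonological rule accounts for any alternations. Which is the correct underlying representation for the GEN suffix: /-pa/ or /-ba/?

The GEN suffix surfaces as [-ba] and [-pa], depending on the final segment of the stem.
By contrast the LOC suffix keeps its initial [b] throughout — that segment must be underlying.
The GEN suffix is therefore /-pa/ underlyingly, with post-nasal voicing: voiceless stops become voiced after a nasal.

/-pa/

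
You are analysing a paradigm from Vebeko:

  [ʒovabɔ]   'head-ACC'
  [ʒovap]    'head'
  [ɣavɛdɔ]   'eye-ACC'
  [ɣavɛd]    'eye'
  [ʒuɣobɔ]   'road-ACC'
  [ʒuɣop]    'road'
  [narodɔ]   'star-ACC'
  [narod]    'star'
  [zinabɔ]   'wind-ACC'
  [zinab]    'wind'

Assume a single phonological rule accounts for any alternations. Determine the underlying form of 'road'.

/ʒuɣop/

The root 'road' surfaces as [ʒuɣobɔ] and [ʒuɣop], with a stem-final [b] ~ [p] alternation.
Compare 'wind', with invariant [b] in [zinabɔ] and [zinab]: an analysis with underlying /b/ and a rule producing [p] in isolation would wrongly predict alternation here too.
The alternation reflects intervocalic voicing: voiceless stops become voiced between vowels. /p/ is underlying.
So 'road' = /ʒuɣop/.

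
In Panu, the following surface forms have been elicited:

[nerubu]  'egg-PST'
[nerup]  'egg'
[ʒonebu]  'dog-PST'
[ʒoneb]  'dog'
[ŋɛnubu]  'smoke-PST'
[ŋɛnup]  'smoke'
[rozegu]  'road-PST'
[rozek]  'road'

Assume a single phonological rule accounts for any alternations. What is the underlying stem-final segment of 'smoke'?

'smoke' shows [b] ~ [p] at the end of the stem ([ŋɛnubu] vs [ŋɛnup]).
If /b/ were underlying and a rule turned it into [p] in isolation, 'dog' would also alternate; but it has [b] in both [ʒonebu] and [ʒoneb].
So /p/ is underlying, and a rule of intervocalic voicing — voiceless stops become voiced between vowels — gives [b].

/p/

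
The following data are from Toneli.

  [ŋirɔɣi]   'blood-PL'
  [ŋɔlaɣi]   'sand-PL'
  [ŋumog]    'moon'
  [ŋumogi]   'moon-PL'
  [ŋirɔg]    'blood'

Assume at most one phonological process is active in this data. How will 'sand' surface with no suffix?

The stem for 'blood' ends in [ɣ] in [ŋirɔɣi] but [g] in [ŋirɔg].
The stem 'moon' ([ŋumogi], [ŋumog]) shows [g] unchanged in both environments, so [g] cannot be basic with [ɣ] derived before the PL suffix.
The alternation reflects word-final hardening: voiced fricatives become stops word-finally. /ɣ/ is underlying.
From [ŋɔlaɣi] the stem 'sand' is /ŋɔlaɣ/; word-finally this yields [ŋɔlag].

[ŋɔlag]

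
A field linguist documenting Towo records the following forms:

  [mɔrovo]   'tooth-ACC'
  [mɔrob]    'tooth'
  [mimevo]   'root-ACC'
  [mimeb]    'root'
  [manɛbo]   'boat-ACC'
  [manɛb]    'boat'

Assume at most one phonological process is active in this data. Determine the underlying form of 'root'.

The root 'root' surfaces as [mimevo] and [mimeb], with a stem-final [v] ~ [b] alternation.
But 'boat' keeps [b] in both environments ([manɛbo], [manɛb]), so there is no rule changing /b/ to [v] before the ACC suffix.
The alternation reflects word-final hardening: voiced fricatives become stops word-finally. /v/ is underlying.

/mimev/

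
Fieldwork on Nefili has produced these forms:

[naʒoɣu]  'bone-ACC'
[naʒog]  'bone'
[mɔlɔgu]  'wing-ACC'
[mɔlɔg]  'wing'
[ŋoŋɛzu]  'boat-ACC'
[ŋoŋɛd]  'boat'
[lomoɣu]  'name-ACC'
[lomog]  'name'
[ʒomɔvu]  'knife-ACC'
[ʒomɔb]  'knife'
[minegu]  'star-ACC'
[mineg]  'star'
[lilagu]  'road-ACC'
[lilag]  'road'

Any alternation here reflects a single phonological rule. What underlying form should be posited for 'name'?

The stem for 'name' ends in [ɣ] in [lomoɣu] but [g] in [lomog].
But 'wing' keeps [g] in both environments ([mɔlɔgu], [mɔlɔg]), so there is no rule changing /g/ to [ɣ] before the ACC suffix.
The alternation reflects word-final hardening: voiced fricatives become stops word-finally. /ɣ/ is underlying.

/lomoɣ/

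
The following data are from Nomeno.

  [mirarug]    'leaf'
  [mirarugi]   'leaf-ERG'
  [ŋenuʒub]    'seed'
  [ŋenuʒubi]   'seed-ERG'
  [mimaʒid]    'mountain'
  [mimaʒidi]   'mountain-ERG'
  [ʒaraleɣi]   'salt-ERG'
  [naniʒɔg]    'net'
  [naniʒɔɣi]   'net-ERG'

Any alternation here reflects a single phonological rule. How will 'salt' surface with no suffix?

[ʒaraleg]

The root 'net' surfaces as [naniʒɔg] and [naniʒɔɣi], with a stem-final [g] ~ [ɣ] alternation.
The stem 'leaf' ([mirarug], [mirarugi]) shows [g] unchanged in both environments, so [g] cannot be basic with [ɣ] derived before the ERG suffix.
The underlying segment must be /ɣ/; voiced fricatives become stops word-finally, yielding [g] there.
The one attested form of 'salt', [ʒaraleɣi], shows underlying /ʒaraleɣ/. Applying the same rule word-finally gives [ʒaraleg].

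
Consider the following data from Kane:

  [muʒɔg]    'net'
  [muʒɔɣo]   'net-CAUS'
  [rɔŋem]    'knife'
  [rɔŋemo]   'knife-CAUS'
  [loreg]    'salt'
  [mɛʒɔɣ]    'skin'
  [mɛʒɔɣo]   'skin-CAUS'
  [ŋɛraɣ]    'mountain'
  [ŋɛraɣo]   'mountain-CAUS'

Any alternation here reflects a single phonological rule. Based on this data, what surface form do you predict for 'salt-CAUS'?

The root 'net' surfaces as [muʒɔg] and [muʒɔɣo], with a stem-final [g] ~ [ɣ] alternation.
But 'skin' keeps [ɣ] in both environments ([mɛʒɔɣ], [mɛʒɔɣo]), so there is no rule changing /ɣ/ to [g] in isolation.
Therefore /g/ is basic and [ɣ] is derived by intervocalic spirantization (voiced stops become fricatives between vowels).
The one attested form of 'salt', [loreg], shows underlying /loreg/. Applying the same rule between vowels gives [loreɣo].

[loreɣo]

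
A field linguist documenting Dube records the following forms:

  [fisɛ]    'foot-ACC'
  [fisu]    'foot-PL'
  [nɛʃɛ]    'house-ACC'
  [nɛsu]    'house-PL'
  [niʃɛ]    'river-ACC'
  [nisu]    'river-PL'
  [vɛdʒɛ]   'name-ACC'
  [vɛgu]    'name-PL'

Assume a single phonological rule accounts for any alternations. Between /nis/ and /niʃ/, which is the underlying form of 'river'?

The stem for 'river' ends in [ʃ] in [niʃɛ] but [s] in [nisu].
Compare 'foot', with invariant [s] in [fisɛ] and [fisu]: an analysis with underlying /s/ and a rule producing [ʃ] before the ACC suffix would wrongly predict alternation here too.
So /ʃ/ is underlying, and a rule of depalatalization — palato-alveolar /dʒ/ and /ʃ/ become [g] and [s] when no front vowel follows — gives [s].

/niʃ/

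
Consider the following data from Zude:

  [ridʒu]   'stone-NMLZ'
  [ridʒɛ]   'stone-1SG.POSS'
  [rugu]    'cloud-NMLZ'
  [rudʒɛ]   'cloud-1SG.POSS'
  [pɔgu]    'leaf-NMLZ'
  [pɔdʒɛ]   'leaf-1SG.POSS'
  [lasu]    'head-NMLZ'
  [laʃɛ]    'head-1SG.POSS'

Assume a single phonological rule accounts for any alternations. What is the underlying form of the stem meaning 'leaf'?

/pɔg/

In [pɔgu] and [pɔdʒɛ] the final segment of 'leaf' alternates: [g] ~ [dʒ].
But 'stone' keeps [dʒ] in both environments ([ridʒu], [ridʒɛ]), so there is no rule changing /dʒ/ to [g] before the NMLZ suffix.
The alternation reflects palatalization before a front vowel: /g/ and /s/ become palato-alveolar [dʒ] and [ʃ] before a front vowel. /g/ is underlying.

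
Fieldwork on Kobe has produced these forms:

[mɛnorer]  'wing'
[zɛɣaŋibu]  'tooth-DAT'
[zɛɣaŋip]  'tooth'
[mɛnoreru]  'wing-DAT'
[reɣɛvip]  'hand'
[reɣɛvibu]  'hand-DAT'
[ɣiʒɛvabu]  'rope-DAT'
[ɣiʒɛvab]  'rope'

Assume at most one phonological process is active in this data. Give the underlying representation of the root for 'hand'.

The root 'hand' surfaces as [reɣɛvibu] and [reɣɛvip], with a stem-final [b] ~ [p] alternation.
Compare 'rope', with invariant [b] in [ɣiʒɛvabu] and [ɣiʒɛvab]: an analysis with underlying /b/ and a rule producing [p] in isolation would wrongly predict alternation here too.
The alternation reflects intervocalic voicing: voiceless stops become voiced between vowels. /p/ is underlying.
Hence 'hand' is /reɣɛvip/ underlyingly.

/reɣɛvip/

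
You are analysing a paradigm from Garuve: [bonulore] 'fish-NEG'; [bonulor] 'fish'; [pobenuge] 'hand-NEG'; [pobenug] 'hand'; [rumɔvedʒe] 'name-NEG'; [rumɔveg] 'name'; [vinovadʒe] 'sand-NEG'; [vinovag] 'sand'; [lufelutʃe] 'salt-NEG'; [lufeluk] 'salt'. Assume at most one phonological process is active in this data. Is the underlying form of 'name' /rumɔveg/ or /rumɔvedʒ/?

/rumɔvedʒ/

'name' shows [dʒ] ~ [g] at the end of the stem ([rumɔvedʒe] vs [rumɔveg]).
Compare 'hand', with invariant [g] in [pobenuge] and [pobenug]: an analysis with underlying /g/ and a rule producing [dʒ] before the NEG suffix would wrongly predict alternation here too.
Therefore /dʒ/ is basic and [g] is derived by depalatalization (palato-alveolar /tʃ/ and /dʒ/ become [k] and [g] when no front vowel follows).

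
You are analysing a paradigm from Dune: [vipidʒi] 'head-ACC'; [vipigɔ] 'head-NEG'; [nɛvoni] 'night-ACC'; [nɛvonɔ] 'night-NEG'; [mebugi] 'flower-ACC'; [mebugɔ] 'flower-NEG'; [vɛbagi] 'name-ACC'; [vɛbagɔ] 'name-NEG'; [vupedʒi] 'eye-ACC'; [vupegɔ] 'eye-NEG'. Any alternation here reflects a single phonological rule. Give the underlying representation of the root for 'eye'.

/vupedʒ/

In [vupedʒi] and [vupegɔ] the final segment of 'eye' alternates: [dʒ] ~ [g].
If /g/ were underlying and a rule turned it into [dʒ] before the ACC suffix, 'flower' would also alternate; but it has [g] in both [mebugi] and [mebugɔ].
The underlying segment must be /dʒ/; palato-alveolar /dʒ/ becomes [g] when no front vowel follows, yielding [g] there.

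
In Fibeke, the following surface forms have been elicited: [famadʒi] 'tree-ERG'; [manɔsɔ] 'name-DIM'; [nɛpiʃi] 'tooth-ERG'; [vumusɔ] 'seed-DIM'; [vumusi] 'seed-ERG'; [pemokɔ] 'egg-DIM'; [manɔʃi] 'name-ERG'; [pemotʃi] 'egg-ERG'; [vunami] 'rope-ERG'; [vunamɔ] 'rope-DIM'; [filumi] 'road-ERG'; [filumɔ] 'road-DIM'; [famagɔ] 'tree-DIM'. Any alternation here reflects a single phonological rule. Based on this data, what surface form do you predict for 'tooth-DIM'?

In [manɔʃi] and [manɔsɔ] the final segment of 'name' alternates: [ʃ] ~ [s].
If /s/ were underlying and a rule turned it into [ʃ] before the ERG suffix, 'seed' would also alternate; but it has [s] in both [vumusi] and [vumusɔ].
The alternation reflects depalatalization: palato-alveolar /tʃ/, /dʒ/ and /ʃ/ become [k], [g] and [s] when no front vowel follows. /ʃ/ is underlying.
The one attested form of 'tooth', [nɛpiʃi], shows underlying /nɛpiʃ/. Applying the same rule when no front vowel follows gives [nɛpisɔ].

[nɛpisɔ]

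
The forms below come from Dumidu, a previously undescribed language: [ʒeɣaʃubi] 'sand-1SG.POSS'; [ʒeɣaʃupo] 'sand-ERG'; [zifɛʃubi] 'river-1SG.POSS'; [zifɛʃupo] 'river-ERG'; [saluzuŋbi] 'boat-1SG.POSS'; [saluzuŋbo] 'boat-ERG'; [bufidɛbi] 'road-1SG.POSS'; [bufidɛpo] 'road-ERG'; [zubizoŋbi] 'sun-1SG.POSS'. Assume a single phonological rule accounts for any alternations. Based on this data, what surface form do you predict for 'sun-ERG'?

[zubizoŋbo]

The ERG suffix surfaces as [-bo] and [-po], depending on the final segment of the stem.
By contrast the 1SG.POSS suffix keeps its initial [b] throughout — that segment must be underlying.
The ERG suffix is therefore /-po/ underlyingly, with post-nasal voicing: voiceless stops become voiced after a nasal.
After 'sun', which ends in a nasal, the suffix surfaces as [-bo], giving [zubizoŋbo].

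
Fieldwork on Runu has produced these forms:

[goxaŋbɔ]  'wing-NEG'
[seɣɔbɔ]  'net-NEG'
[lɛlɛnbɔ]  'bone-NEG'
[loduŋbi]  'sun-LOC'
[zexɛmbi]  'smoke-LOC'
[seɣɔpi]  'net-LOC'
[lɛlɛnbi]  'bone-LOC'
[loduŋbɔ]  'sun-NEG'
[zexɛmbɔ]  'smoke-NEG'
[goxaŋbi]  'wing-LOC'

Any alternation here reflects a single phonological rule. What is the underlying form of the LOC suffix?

The LOC suffix surfaces as [-bi] and [-pi], depending on the final segment of the stem.
By contrast the NEG suffix keeps its initial [b] throughout — that segment must be underlying.
So the underlying form is /-pi/, and voiceless stops become voiced after a nasal.

/-pi/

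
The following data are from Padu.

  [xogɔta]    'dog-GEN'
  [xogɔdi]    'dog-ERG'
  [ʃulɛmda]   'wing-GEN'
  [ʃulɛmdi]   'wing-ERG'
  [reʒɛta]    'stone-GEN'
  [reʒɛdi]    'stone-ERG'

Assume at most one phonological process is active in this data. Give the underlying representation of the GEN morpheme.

/-ta/

The GEN suffix surfaces as [-da] and [-ta], depending on the final segment of the stem.
The ERG suffix, which begins with [d], is invariant after every stem; so [d] is not altered by any rule here.
The GEN suffix is therefore /-ta/ underlyingly, with post-nasal voicing: voiceless stops become voiced after a nasal.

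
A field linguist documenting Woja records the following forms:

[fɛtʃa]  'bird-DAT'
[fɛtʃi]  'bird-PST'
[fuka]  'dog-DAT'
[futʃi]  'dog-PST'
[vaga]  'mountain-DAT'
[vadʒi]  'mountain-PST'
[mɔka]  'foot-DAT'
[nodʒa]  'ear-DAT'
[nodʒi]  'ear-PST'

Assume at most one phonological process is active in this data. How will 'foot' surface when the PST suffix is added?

[mɔtʃi]

In [fuka] and [futʃi] the final segment of 'dog' alternates: [k] ~ [tʃ].
The stem 'bird' ([fɛtʃa], [fɛtʃi]) shows [tʃ] unchanged in both environments, so [tʃ] cannot be basic with [k] derived before the DAT suffix.
The underlying segment must be /k/; /k/ and /g/ become palato-alveolar [tʃ] and [dʒ] before a front vowel, yielding [tʃ] there.
The one attested form of 'foot', [mɔka], shows underlying /mɔk/. Applying the same rule before a front vowel gives [mɔtʃi].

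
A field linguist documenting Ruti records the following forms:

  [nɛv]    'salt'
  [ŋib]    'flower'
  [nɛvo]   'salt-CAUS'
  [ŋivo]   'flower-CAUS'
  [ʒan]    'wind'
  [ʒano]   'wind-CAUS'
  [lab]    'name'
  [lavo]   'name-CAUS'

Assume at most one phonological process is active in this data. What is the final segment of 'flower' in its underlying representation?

'flower' shows [v] ~ [b] at the end of the stem ([ŋivo] vs [ŋib]).
If /v/ were underlying and a rule turned it into [b] in isolation, 'salt' would also alternate; but it has [v] in both [nɛvo] and [nɛv].
So /b/ is underlying, and a rule of intervocalic spirantization — voiced stops become fricatives between vowels — gives [v].

/b/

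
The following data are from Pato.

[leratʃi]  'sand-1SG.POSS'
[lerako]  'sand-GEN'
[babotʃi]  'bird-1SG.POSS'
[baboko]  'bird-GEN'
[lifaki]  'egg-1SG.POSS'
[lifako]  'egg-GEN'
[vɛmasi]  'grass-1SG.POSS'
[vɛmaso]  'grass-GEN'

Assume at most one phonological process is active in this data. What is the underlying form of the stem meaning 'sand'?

The root 'sand' surfaces as [leratʃi] and [lerako], with a stem-final [tʃ] ~ [k] alternation.
If /k/ were underlying and a rule turned it into [tʃ] before the 1SG.POSS suffix, 'egg' would also alternate; but it has [k] in both [lifaki] and [lifako].
Therefore /tʃ/ is basic and [k] is derived by depalatalization (palato-alveolar /tʃ/ becomes [k] when no front vowel follows).

/leratʃ/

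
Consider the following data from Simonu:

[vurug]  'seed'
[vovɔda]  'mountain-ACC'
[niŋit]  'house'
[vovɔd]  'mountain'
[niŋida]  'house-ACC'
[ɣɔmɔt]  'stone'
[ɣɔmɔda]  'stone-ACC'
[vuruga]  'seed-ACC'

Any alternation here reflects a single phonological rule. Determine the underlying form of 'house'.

/niŋit/

'house' shows [t] ~ [d] at the end of the stem ([niŋit] vs [niŋida]).
But 'mountain' keeps [d] in both environments ([vovɔd], [vovɔda]), so there is no rule changing /d/ to [t] in isolation.
The alternation reflects intervocalic voicing: voiceless stops become voiced between vowels. /t/ is underlying.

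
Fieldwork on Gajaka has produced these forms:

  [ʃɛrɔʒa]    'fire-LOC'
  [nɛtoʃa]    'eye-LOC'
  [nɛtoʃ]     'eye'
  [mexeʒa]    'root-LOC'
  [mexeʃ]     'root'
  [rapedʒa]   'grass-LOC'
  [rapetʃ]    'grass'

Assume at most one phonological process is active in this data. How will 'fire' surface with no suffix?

The root 'root' surfaces as [mexeʒa] and [mexeʃ], with a stem-final [ʒ] ~ [ʃ] alternation.
Compare 'eye', with invariant [ʃ] in [nɛtoʃa] and [nɛtoʃ]: an analysis with underlying /ʃ/ and a rule producing [ʒ] before the LOC suffix would wrongly predict alternation here too.
Therefore /ʒ/ is basic and [ʃ] is derived by word-final obstruent devoicing (voiced obstruents become voiceless word-finally).
From [ʃɛrɔʒa] the stem 'fire' is /ʃɛrɔʒ/; word-finally this yields [ʃɛrɔʃ].

[ʃɛrɔʃ]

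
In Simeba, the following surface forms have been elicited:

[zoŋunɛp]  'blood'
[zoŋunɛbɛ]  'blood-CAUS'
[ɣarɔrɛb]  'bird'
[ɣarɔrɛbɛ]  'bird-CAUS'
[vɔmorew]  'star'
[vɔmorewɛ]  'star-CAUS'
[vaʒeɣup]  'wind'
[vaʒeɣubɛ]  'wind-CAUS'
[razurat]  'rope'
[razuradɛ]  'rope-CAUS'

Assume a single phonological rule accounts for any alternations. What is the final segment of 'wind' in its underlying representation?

The stem for 'wind' ends in [p] in [vaʒeɣup] but [b] in [vaʒeɣubɛ].
The stem 'bird' ([ɣarɔrɛb], [ɣarɔrɛbɛ]) shows [b] unchanged in both environments, so [b] cannot be basic with [p] derived in isolation.
The underlying segment must be /p/; voiceless stops become voiced between vowels, yielding [b] there.

/p/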